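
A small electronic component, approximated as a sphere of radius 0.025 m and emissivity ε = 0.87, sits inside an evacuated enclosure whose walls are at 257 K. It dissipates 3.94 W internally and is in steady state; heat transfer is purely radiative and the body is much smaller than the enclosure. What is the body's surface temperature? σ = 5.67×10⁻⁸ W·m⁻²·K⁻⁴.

For a small grey body in a large enclosure, net radiated power = εσA(T⁴ − T_w⁴).
Steady state: P = εσA(T⁴ − T_w⁴) with A = 4πr² = 0.007854 m².
T⁴ = P/(εσA) + T_w⁴ = 3.94/(0.87·5.67×10⁻⁸·0.007854) + (257)⁴
    = 1.017×10¹⁰ + 4.362×10⁹ = 1.453×10¹⁰ K⁴.

T ≈ 347 K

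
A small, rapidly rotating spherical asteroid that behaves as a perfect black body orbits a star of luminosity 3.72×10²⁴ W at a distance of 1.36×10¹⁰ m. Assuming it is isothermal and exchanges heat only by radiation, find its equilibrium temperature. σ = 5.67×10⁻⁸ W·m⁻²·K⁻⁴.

First find the stellar flux at distance d: S = L/(4πd²) = 3.72×10²⁴/(4π·(1.36×10¹⁰)²) = 1600 W/m².
For an isothermal sphere, absorbed (1−a)S·πr² = emitted σ·4πr²·T⁴, so T⁴ = (1−a)S/(4σ).
T⁴ = 1.00·1600/(4·5.67×10⁻⁸) = 7.057×10⁹ K⁴.

T ≈ 290 K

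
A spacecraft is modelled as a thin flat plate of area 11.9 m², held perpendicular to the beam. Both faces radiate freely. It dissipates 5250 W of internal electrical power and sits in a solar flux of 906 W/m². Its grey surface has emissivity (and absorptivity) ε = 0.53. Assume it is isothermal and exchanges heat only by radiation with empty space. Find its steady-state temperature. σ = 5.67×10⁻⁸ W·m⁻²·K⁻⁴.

At steady state, absorbed solar power + internal power = radiated power.
Absorbed: α·S·A_cross = 0.53·906·11.90 = 5714 W (cross-section A).
Total input = 5714 + 5250 = 10960 W.
Radiated: εσ·A_surf·T⁴ with A_surf = 2A = 23.80 m².
T⁴ = 10960/(0.53·5.67×10⁻⁸·23.80) = 1.533×10¹⁰ K⁴.

T ≈ 352 K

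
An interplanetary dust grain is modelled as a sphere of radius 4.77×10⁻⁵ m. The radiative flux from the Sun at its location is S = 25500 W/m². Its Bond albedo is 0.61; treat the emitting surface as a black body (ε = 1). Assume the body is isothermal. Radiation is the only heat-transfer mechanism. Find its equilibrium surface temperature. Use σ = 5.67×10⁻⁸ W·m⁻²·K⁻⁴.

T ≈ 458 K

At equilibrium, absorbed power = emitted power.
Absorbing cross-section = πr² = 7.148×10⁻⁹ m²; emitting surface = 4πr² = 2.859×10⁻⁸ m² (ratio 4).
(1−a)S·A_cross = εσ·A_surf·T⁴  ⇒  T⁴ = (1−a)S/(4σ).
T⁴ = 0.390·25500/(4·5.67×10⁻⁸) = 4.385×10¹⁰ K⁴.
T = (4.385×10¹⁰)^(1/4).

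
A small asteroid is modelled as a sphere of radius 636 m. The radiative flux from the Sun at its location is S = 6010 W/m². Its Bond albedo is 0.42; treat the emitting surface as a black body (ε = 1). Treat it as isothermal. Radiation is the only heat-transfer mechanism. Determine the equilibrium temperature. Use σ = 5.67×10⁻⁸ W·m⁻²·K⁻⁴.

At equilibrium, absorbed power = emitted power.
Absorbing cross-section = πr² = 1.271×10⁶ m²; emitting surface = 4πr² = 5.083×10⁶ m² (ratio 4).
(1−a)S·A_cross = εσ·A_surf·T⁴  ⇒  T⁴ = (1−a)S/(4σ).
T⁴ = 0.580·6010/(4·5.67×10⁻⁸) = 1.537×10¹⁰ K⁴.
T = (1.537×10¹⁰)^(1/4).

T ≈ 352 K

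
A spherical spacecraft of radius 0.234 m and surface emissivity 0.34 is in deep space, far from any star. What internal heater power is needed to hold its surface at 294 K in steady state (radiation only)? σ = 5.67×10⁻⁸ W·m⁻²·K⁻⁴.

P ≈ 99.1 W

P = εσ·4πr²·T⁴.
4πr² = 0.6881 m²; T⁴ = 7.471×10⁹ K⁴.
P = 0.34·5.67×10⁻⁸·0.6881·7.471×10⁹.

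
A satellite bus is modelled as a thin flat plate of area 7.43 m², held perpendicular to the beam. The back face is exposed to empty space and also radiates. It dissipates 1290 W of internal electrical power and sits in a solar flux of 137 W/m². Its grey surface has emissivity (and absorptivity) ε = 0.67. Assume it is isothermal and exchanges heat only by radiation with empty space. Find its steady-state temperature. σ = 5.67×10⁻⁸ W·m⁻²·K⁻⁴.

T ≈ 243 K

At steady state, absorbed solar power + internal power = radiated power.
Absorbed: α·S·A_cross = 0.67·137·7.430 = 682.0 W (cross-section A).
Total input = 682.0 + 1290 = 1972 W.
Radiated: εσ·A_surf·T⁴ with A_surf = 2A = 14.86 m².
T⁴ = 1972/(0.67·5.67×10⁻⁸·14.86) = 3.493×10⁹ K⁴.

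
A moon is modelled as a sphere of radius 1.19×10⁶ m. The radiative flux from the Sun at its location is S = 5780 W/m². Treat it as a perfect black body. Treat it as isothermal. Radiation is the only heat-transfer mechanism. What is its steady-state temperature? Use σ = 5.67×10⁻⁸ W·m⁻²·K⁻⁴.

T ≈ 400 K

At equilibrium, absorbed power = emitted power.
Absorbing cross-section = πr² = 4.449×10¹² m²; emitting surface = 4πr² = 1.780×10¹³ m² (ratio 4).
S·A_cross = εσ·A_surf·T⁴  ⇒  T⁴ = S/(4σ).
T⁴ = 1.00·5780/(4·5.67×10⁻⁸) = 2.549×10¹⁰ K⁴.
T = (2.549×10¹⁰)^(1/4).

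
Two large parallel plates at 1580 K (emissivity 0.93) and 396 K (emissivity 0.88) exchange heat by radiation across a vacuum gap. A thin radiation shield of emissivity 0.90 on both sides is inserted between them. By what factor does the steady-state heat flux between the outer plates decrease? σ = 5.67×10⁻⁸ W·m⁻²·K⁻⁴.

Without shield: q₀ = σΔ(T⁴)/(1/ε₁+1/ε₂−1) with denominator 1.212.
With shield the two gaps are in series; the resistances add: (1/ε₁+1/ε_s−1)+(1/ε_s+1/ε₂−1) = 1.186+1.247 = 2.434.
Heat-flux ratio q₀/q = 2.434/1.212.

factor ≈ 2.01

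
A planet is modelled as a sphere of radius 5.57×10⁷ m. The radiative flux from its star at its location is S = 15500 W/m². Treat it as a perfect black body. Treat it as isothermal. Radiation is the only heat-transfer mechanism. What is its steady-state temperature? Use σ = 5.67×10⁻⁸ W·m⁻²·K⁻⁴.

At equilibrium, absorbed power = emitted power.
Absorbing cross-section = πr² = 9.747×10¹⁵ m²; emitting surface = 4πr² = 3.899×10¹⁶ m² (ratio 4).
S·A_cross = εσ·A_surf·T⁴  ⇒  T⁴ = S/(4σ).
T⁴ = 1.00·15500/(4·5.67×10⁻⁸) = 6.834×10¹⁰ K⁴.
T = (6.834×10¹⁰)^(1/4).

T ≈ 511 K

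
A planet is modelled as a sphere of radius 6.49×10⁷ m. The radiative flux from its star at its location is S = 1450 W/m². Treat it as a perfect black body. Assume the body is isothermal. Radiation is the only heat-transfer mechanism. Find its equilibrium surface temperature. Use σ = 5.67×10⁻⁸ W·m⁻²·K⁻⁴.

At equilibrium, absorbed power = emitted power.
Absorbing cross-section = πr² = 1.323×10¹⁶ m²; emitting surface = 4πr² = 5.293×10¹⁶ m² (ratio 4).
S·A_cross = εσ·A_surf·T⁴  ⇒  T⁴ = S/(4σ).
T⁴ = 1.00·1450/(4·5.67×10⁻⁸) = 6.393×10⁹ K⁴.
T = (6.393×10⁹)^(1/4).

T ≈ 283 K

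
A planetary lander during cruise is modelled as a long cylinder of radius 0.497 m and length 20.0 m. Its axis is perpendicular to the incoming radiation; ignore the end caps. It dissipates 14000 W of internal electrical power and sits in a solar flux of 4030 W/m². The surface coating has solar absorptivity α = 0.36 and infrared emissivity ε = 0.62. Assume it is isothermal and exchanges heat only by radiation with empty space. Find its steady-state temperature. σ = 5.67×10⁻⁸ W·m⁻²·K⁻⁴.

At steady state, absorbed solar power + internal power = radiated power.
Absorbed: α·S·A_cross = 0.36·4030·19.88 = 28840 W (cross-section 2rL).
Total input = 28840 + 14000 = 42840 W.
Radiated: εσ·A_surf·T⁴ with A_surf = 2πrL = 62.45 m².
T⁴ = 42840/(0.62·5.67×10⁻⁸·62.45) = 1.951×10¹⁰ K⁴.

T ≈ 374 K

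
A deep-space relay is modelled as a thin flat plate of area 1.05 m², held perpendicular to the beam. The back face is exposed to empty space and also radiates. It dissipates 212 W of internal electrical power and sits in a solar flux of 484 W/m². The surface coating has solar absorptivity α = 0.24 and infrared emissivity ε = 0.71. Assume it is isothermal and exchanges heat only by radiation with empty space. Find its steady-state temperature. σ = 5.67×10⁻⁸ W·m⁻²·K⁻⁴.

T ≈ 251 K

At steady state, absorbed solar power + internal power = radiated power.
Absorbed: α·S·A_cross = 0.24·484·1.050 = 122.0 W (cross-section A).
Total input = 122.0 + 212 = 334.0 W.
Radiated: εσ·A_surf·T⁴ with A_surf = 2A = 2.100 m².
T⁴ = 334.0/(0.71·5.67×10⁻⁸·2.100) = 3.950×10⁹ K⁴.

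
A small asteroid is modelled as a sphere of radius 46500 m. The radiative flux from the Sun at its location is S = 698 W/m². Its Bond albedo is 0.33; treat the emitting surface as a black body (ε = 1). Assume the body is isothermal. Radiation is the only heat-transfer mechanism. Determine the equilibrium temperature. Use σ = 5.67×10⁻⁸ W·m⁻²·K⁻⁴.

At equilibrium, absorbed power = emitted power.
Absorbing cross-section = πr² = 6.793×10⁹ m²; emitting surface = 4πr² = 2.717×10¹⁰ m² (ratio 4).
(1−a)S·A_cross = εσ·A_surf·T⁴  ⇒  T⁴ = (1−a)S/(4σ).
T⁴ = 0.670·698/(4·5.67×10⁻⁸) = 2.062×10⁹ K⁴.
T = (2.062×10⁹)^(1/4).

T ≈ 213 K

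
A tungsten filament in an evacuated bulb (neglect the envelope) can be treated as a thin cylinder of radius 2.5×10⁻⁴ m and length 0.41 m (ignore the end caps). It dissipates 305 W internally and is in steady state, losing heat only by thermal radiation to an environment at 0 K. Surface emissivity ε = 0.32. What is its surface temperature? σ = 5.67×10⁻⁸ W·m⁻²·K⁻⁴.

Steady state: internal power = radiated power, P = εσA T⁴.
Radiating area A = 2πrL = 6.440×10⁻⁴ m².
T⁴ = P/(εσA) = 305/(0.32·5.67×10⁻⁸·6.440×10⁻⁴) = 2.610×10¹³ K⁴.
T = (2.610×10¹³)^(1/4).

T ≈ 2260 K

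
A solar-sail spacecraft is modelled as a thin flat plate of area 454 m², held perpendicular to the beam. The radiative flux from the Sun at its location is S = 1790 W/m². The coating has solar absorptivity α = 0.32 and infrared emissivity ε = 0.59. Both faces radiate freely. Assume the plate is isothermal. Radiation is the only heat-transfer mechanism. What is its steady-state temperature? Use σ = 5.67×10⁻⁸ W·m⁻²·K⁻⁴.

At equilibrium, absorbed power = emitted power.
Absorbing cross-section = A = 454.0 m²; emitting surface = 2A = 908.0 m² (ratio 2).
αS·A_cross = εσ·A_surf·T⁴  ⇒  T⁴ = αS/(ε·2σ).
T⁴ = 0.320·1790/(0.59·2·5.67×10⁻⁸) = 8.561×10⁹ K⁴.
T = (8.561×10⁹)^(1/4).

T ≈ 304 K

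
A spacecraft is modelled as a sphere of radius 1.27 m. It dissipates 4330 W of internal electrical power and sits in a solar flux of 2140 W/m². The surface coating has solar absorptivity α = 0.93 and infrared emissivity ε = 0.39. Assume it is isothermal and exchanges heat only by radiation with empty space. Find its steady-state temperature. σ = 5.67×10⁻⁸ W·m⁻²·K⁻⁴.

At steady state, absorbed solar power + internal power = radiated power.
Absorbed: α·S·A_cross = 0.93·2140·5.067 = 10080 W (cross-section πr²).
Total input = 10080 + 4330 = 14410 W.
Radiated: εσ·A_surf·T⁴ with A_surf = 4πr² = 20.27 m².
T⁴ = 14410/(0.39·5.67×10⁻⁸·20.27) = 3.216×10¹⁰ K⁴.

T ≈ 423 K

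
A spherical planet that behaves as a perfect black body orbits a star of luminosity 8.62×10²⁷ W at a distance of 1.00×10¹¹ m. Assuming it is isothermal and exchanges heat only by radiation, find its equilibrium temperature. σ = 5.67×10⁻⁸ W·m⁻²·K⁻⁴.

T ≈ 742 K

First find the stellar flux at distance d: S = L/(4πd²) = 8.62×10²⁷/(4π·(1.00×10¹¹)²) = 68600 W/m².
For an isothermal sphere, absorbed (1−a)S·πr² = emitted σ·4πr²·T⁴, so T⁴ = (1−a)S/(4σ).
T⁴ = 1.00·68600/(4·5.67×10⁻⁸) = 3.025×10¹¹ K⁴.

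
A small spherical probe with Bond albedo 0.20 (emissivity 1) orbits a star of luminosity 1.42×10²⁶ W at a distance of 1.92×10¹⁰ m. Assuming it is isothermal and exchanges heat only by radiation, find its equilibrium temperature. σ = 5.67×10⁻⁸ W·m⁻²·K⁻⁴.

T ≈ 573 K

First find the stellar flux at distance d: S = L/(4πd²) = 1.42×10²⁶/(4π·(1.92×10¹⁰)²) = 30650 W/m².
For an isothermal sphere, absorbed (1−a)S·πr² = emitted σ·4πr²·T⁴, so T⁴ = (1−a)S/(4σ).
T⁴ = 0.800·30650/(4·5.67×10⁻⁸) = 1.081×10¹¹ K⁴.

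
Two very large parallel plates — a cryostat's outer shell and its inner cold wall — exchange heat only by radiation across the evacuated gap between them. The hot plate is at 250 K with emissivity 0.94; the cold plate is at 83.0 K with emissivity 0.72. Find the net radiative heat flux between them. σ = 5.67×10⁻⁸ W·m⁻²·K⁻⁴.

q ≈ 151 W/m²

For two infinite grey parallel plates, q = σ(T₁⁴ − T₂⁴)/(1/ε₁ + 1/ε₂ − 1).
T₁⁴ − T₂⁴ = 3.906×10⁹ − 4.746×10⁷ = 3.859×10⁹ K⁴.
1/ε₁ + 1/ε₂ − 1 = 1.064 + 1.389 − 1 = 1.453.
q = 5.67×10⁻⁸ × 3.859×10⁹ / 1.453.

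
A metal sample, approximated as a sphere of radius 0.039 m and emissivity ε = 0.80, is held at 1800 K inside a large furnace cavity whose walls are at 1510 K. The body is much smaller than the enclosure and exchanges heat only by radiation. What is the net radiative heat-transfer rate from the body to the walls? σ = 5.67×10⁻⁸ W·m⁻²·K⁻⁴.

P_net ≈ 4590 W

For a small grey body in a large enclosure: P_net = εσA(T_body⁴ − T_wall⁴).
A = 4πr² = 0.01911 m²; T_body⁴ − T_wall⁴ = 1.050×10¹³ − 5.199×10¹² = 5.299×10¹² K⁴.
|P_net| = 0.80·5.67×10⁻⁸·0.01911·5.299×10¹².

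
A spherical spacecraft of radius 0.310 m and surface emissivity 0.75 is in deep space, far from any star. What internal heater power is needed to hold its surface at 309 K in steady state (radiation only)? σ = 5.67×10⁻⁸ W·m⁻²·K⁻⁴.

P ≈ 468 W

P = εσ·4πr²·T⁴.
4πr² = 1.208 m²; T⁴ = 9.117×10⁹ K⁴.
P = 0.75·5.67×10⁻⁸·1.208·9.117×10⁹.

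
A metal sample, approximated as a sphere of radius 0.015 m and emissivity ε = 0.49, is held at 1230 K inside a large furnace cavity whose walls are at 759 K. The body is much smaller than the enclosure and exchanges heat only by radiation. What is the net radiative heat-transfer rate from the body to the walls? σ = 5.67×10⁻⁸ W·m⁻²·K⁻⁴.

P_net ≈ 154 W

For a small grey body in a large enclosure: P_net = εσA(T_body⁴ − T_wall⁴).
A = 4πr² = 0.002827 m²; T_body⁴ − T_wall⁴ = 2.289×10¹² − 3.319×10¹¹ = 1.957×10¹² K⁴.
|P_net| = 0.49·5.67×10⁻⁸·0.002827·1.957×10¹².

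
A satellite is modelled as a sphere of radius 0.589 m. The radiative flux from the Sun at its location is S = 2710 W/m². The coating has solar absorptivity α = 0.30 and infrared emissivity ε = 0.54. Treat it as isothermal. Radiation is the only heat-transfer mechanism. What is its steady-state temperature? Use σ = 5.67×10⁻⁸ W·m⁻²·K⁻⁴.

At equilibrium, absorbed power = emitted power.
Absorbing cross-section = πr² = 1.090 m²; emitting surface = 4πr² = 4.360 m² (ratio 4).
αS·A_cross = εσ·A_surf·T⁴  ⇒  T⁴ = αS/(ε·4σ).
T⁴ = 0.300·2710/(0.54·4·5.67×10⁻⁸) = 6.638×10⁹ K⁴.
T = (6.638×10⁹)^(1/4).

T ≈ 285 K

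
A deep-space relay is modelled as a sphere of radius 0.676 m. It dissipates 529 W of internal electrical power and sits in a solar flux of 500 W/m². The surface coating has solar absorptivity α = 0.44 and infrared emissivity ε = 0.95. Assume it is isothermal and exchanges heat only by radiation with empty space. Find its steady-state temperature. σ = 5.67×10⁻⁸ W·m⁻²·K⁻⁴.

At steady state, absorbed solar power + internal power = radiated power.
Absorbed: α·S·A_cross = 0.44·500·1.436 = 315.8 W (cross-section πr²).
Total input = 315.8 + 529 = 844.8 W.
Radiated: εσ·A_surf·T⁴ with A_surf = 4πr² = 5.743 m².
T⁴ = 844.8/(0.95·5.67×10⁻⁸·5.743) = 2.731×10⁹ K⁴.

T ≈ 229 K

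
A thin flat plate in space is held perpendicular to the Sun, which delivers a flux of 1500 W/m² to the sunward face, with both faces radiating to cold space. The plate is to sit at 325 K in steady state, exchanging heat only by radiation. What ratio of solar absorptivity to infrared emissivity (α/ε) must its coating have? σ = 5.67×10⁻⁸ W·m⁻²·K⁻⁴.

Balance: αS·A = εσ·2A·T⁴ ⇒ α/ε = 2σT⁴/S.
α/ε = 2·5.67×10⁻⁸·(325)⁴/1500 = 2·5.67×10⁻⁸·1.116×10¹⁰/1500.

α/ε ≈ 0.843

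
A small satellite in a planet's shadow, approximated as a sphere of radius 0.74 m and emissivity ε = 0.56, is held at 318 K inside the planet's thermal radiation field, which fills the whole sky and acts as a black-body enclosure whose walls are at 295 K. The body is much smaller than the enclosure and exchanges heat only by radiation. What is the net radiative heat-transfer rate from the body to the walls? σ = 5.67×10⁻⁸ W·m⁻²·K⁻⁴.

P_net ≈ 580 W

For a small grey body in a large enclosure: P_net = εσA(T_body⁴ − T_wall⁴).
A = 4πr² = 6.881 m²; T_body⁴ − T_wall⁴ = 1.023×10¹⁰ − 7.573×10⁹ = 2.653×10⁹ K⁴.
|P_net| = 0.56·5.67×10⁻⁸·6.881·2.653×10⁹.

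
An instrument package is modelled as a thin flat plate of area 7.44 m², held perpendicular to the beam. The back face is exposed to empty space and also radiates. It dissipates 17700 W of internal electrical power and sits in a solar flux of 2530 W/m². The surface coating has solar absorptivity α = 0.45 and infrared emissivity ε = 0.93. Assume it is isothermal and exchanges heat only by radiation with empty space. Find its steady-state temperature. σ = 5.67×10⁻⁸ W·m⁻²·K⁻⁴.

T ≈ 427 K

At steady state, absorbed solar power + internal power = radiated power.
Absorbed: α·S·A_cross = 0.45·2530·7.440 = 8470 W (cross-section A).
Total input = 8470 + 17700 = 26170 W.
Radiated: εσ·A_surf·T⁴ with A_surf = 2A = 14.88 m².
T⁴ = 26170/(0.93·5.67×10⁻⁸·14.88) = 3.335×10¹⁰ K⁴.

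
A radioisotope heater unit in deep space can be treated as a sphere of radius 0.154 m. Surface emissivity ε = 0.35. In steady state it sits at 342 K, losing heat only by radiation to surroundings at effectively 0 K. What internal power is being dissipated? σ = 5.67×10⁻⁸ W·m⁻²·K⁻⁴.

Steady state: P = εσA T⁴.
A = 4πr² = 0.2980 m²; T⁴ = (342)⁴ = 1.368×10¹⁰ K⁴.
P = 0.35 × 5.67×10⁻⁸ × 0.2980 × 1.368×10¹⁰.

P ≈ 80.9 W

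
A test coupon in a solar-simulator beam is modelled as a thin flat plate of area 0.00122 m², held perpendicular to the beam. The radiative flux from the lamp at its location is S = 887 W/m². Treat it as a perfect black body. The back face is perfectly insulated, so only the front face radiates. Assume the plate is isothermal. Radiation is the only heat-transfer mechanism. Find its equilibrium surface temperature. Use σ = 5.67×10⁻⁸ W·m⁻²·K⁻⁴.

T ≈ 354 K

At equilibrium, absorbed power = emitted power.
Absorbing cross-section = A = 0.001220 m²; emitting surface = A = 0.001220 m² (ratio 1).
S·A_cross = εσ·A_surf·T⁴  ⇒  T⁴ = S/(1σ).
T⁴ = 1.00·887/(1·5.67×10⁻⁸) = 1.564×10¹⁰ K⁴.
T = (1.564×10¹⁰)^(1/4).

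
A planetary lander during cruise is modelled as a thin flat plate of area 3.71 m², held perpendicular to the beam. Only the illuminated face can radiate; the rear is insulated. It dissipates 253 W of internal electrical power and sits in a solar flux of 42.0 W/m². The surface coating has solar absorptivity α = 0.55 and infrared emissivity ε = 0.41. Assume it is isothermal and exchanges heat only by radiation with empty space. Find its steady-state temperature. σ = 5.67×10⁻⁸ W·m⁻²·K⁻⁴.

At steady state, absorbed solar power + internal power = radiated power.
Absorbed: α·S·A_cross = 0.55·42.0·3.710 = 85.70 W (cross-section A).
Total input = 85.70 + 253 = 338.7 W.
Radiated: εσ·A_surf·T⁴ with A_surf = A = 3.710 m².
T⁴ = 338.7/(0.41·5.67×10⁻⁸·3.710) = 3.927×10⁹ K⁴.

T ≈ 250 K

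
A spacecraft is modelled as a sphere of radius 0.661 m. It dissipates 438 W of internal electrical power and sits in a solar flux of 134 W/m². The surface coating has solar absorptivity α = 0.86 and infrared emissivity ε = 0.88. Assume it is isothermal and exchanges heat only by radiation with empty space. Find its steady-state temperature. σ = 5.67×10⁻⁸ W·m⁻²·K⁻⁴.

T ≈ 216 K

At steady state, absorbed solar power + internal power = radiated power.
Absorbed: α·S·A_cross = 0.86·134·1.373 = 158.2 W (cross-section πr²).
Total input = 158.2 + 438 = 596.2 W.
Radiated: εσ·A_surf·T⁴ with A_surf = 4πr² = 5.491 m².
T⁴ = 596.2/(0.88·5.67×10⁻⁸·5.491) = 2.176×10⁹ K⁴.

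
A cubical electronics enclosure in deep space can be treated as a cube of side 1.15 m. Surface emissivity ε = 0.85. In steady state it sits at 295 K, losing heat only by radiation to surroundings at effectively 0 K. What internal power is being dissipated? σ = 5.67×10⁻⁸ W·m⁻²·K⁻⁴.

Steady state: P = εσA T⁴.
A = 6L² = 7.935 m²; T⁴ = (295)⁴ = 7.573×10⁹ K⁴.
P = 0.85 × 5.67×10⁻⁸ × 7.935 × 7.573×10⁹.

P ≈ 2900 W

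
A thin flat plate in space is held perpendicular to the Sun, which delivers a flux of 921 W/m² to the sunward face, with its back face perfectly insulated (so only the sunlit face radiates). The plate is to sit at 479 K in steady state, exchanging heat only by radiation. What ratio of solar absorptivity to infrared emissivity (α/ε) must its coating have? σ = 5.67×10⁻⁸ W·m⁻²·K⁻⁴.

α/ε ≈ 3.24

Balance: αS·A = εσ·1A·T⁴ ⇒ α/ε = σT⁴/S.
α/ε = 5.67×10⁻⁸·(479)⁴/921 = 5.67×10⁻⁸·5.264×10¹⁰/921.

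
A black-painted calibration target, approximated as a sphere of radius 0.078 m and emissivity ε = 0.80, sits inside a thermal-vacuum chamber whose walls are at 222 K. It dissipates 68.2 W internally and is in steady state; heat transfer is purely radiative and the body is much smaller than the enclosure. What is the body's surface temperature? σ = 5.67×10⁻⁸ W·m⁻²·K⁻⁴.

For a small grey body in a large enclosure, net radiated power = εσA(T⁴ − T_w⁴).
Steady state: P = εσA(T⁴ − T_w⁴) with A = 4πr² = 0.07645 m².
T⁴ = P/(εσA) + T_w⁴ = 68.2/(0.80·5.67×10⁻⁸·0.07645) + (222)⁴
    = 1.967×10¹⁰ + 2.429×10⁹ = 2.209×10¹⁰ K⁴.

T ≈ 386 K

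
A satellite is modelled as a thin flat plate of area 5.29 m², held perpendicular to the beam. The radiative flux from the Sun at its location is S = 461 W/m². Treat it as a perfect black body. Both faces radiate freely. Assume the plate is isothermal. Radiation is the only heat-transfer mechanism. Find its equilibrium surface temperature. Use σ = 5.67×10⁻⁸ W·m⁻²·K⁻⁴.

T ≈ 253 K

At equilibrium, absorbed power = emitted power.
Absorbing cross-section = A = 5.290 m²; emitting surface = 2A = 10.58 m² (ratio 2).
S·A_cross = εσ·A_surf·T⁴  ⇒  T⁴ = S/(2σ).
T⁴ = 1.00·461/(2·5.67×10⁻⁸) = 4.065×10⁹ K⁴.
T = (4.065×10⁹)^(1/4).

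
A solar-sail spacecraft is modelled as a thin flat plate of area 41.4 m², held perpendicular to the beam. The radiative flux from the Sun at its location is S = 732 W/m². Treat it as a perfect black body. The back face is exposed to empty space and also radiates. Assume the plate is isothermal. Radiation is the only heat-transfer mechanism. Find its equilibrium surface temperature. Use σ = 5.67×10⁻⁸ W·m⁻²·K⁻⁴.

At equilibrium, absorbed power = emitted power.
Absorbing cross-section = A = 41.40 m²; emitting surface = 2A = 82.80 m² (ratio 2).
S·A_cross = εσ·A_surf·T⁴  ⇒  T⁴ = S/(2σ).
T⁴ = 1.00·732/(2·5.67×10⁻⁸) = 6.455×10⁹ K⁴.
T = (6.455×10⁹)^(1/4).

T ≈ 283 K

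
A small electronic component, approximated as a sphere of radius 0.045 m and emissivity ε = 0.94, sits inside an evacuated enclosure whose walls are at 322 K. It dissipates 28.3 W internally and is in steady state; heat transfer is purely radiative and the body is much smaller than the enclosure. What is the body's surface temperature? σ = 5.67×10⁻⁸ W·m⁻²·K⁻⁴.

T ≈ 422 K

For a small grey body in a large enclosure, net radiated power = εσA(T⁴ − T_w⁴).
Steady state: P = εσA(T⁴ − T_w⁴) with A = 4πr² = 0.02545 m².
T⁴ = P/(εσA) + T_w⁴ = 28.3/(0.94·5.67×10⁻⁸·0.02545) + (322)⁴
    = 2.087×10¹⁰ + 1.075×10¹⁰ = 3.162×10¹⁰ K⁴.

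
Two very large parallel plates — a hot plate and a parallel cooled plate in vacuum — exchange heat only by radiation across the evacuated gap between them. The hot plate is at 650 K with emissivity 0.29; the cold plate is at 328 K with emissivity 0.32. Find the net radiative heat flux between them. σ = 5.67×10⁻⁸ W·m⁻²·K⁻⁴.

For two infinite grey parallel plates, q = σ(T₁⁴ − T₂⁴)/(1/ε₁ + 1/ε₂ − 1).
T₁⁴ − T₂⁴ = 1.785×10¹¹ − 1.157×10¹⁰ = 1.669×10¹¹ K⁴.
1/ε₁ + 1/ε₂ − 1 = 3.448 + 3.125 − 1 = 5.573.
q = 5.67×10⁻⁸ × 1.669×10¹¹ / 5.573.

q ≈ 1700 W/m²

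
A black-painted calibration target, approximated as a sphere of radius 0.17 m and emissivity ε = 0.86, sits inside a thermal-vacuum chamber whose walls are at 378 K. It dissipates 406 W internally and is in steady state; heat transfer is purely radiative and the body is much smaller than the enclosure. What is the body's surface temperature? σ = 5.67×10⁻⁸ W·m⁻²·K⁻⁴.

T ≈ 456 K

For a small grey body in a large enclosure, net radiated power = εσA(T⁴ − T_w⁴).
Steady state: P = εσA(T⁴ − T_w⁴) with A = 4πr² = 0.3632 m².
T⁴ = P/(εσA) + T_w⁴ = 406/(0.86·5.67×10⁻⁸·0.3632) + (378)⁴
    = 2.293×10¹⁰ + 2.042×10¹⁰ = 4.334×10¹⁰ K⁴.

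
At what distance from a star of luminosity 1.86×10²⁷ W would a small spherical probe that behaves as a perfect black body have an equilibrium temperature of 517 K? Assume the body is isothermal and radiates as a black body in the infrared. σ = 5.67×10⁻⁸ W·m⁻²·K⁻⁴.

For an isothermal black-emitting sphere, (1−a)S·πr² = σ·4πr²·T⁴ ⇒ S = 4σT⁴/(1−a).
S = 4·5.67×10⁻⁸·(517)⁴/1.00 = 16200 W/m².
Flux falls as S = L/(4πd²), so d = √(L/(4πS)) = √(1.86×10²⁷/(4π·16200)).

d ≈ 9.56×10¹⁰ m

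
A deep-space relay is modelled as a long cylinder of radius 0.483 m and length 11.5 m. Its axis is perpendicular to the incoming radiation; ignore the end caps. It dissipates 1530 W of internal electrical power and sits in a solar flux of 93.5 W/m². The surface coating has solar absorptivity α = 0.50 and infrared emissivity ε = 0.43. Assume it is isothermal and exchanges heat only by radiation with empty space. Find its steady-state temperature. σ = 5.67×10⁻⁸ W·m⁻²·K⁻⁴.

T ≈ 222 K

At steady state, absorbed solar power + internal power = radiated power.
Absorbed: α·S·A_cross = 0.50·93.5·11.11 = 519.3 W (cross-section 2rL).
Total input = 519.3 + 1530 = 2049 W.
Radiated: εσ·A_surf·T⁴ with A_surf = 2πrL = 34.90 m².
T⁴ = 2049/(0.43·5.67×10⁻⁸·34.90) = 2.408×10⁹ K⁴.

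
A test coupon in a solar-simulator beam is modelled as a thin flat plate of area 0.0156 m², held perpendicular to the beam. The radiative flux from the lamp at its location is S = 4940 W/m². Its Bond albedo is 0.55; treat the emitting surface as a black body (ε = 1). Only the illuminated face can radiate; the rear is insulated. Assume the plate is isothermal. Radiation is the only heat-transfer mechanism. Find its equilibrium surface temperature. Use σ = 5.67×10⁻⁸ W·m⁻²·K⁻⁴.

At equilibrium, absorbed power = emitted power.
Absorbing cross-section = A = 0.01560 m²; emitting surface = A = 0.01560 m² (ratio 1).
(1−a)S·A_cross = εσ·A_surf·T⁴  ⇒  T⁴ = (1−a)S/(1σ).
T⁴ = 0.450·4940/(1·5.67×10⁻⁸) = 3.921×10¹⁰ K⁴.
T = (3.921×10¹⁰)^(1/4).

T ≈ 445 K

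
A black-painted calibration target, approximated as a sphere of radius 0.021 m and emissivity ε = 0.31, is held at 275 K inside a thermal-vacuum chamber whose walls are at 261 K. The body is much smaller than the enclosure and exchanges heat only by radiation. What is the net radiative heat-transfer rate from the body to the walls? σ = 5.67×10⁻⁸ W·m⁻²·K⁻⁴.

P_net ≈ 0.105 W

For a small grey body in a large enclosure: P_net = εσA(T_body⁴ − T_wall⁴).
A = 4πr² = 0.005542 m²; T_body⁴ − T_wall⁴ = 5.719×10⁹ − 4.640×10⁹ = 1.079×10⁹ K⁴.
|P_net| = 0.31·5.67×10⁻⁸·0.005542·1.079×10⁹.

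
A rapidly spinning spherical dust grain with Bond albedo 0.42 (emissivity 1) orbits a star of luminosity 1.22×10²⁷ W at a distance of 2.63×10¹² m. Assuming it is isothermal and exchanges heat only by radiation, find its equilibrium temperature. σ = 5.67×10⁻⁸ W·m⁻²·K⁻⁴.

T ≈ 77.4 K

First find the stellar flux at distance d: S = L/(4πd²) = 1.22×10²⁷/(4π·(2.63×10¹²)²) = 14.04 W/m².
For an isothermal sphere, absorbed (1−a)S·πr² = emitted σ·4πr²·T⁴, so T⁴ = (1−a)S/(4σ).
T⁴ = 0.580·14.04/(4·5.67×10⁻⁸) = 3.589×10⁷ K⁴.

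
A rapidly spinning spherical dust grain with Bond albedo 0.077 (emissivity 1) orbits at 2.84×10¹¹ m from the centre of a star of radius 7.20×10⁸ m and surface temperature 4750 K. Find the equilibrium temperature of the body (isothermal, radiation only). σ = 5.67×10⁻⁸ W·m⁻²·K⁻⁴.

The star's surface emits σT_*⁴; at distance d the flux is S = σT_*⁴(R_*/d)².
S = 5.67×10⁻⁸·(4750)⁴·(7.20×10⁸/2.84×10¹¹)² = 185.5 W/m².
For an isothermal sphere T⁴ = (1−a)S/(4σ) = 7.550×10⁸ K⁴.

T ≈ 166 K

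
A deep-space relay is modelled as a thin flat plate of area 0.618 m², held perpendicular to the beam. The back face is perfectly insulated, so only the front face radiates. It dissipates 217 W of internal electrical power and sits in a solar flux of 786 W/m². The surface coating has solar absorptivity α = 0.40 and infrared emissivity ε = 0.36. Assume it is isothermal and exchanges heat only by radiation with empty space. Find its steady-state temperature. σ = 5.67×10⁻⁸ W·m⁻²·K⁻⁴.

At steady state, absorbed solar power + internal power = radiated power.
Absorbed: α·S·A_cross = 0.40·786·0.6180 = 194.3 W (cross-section A).
Total input = 194.3 + 217 = 411.3 W.
Radiated: εσ·A_surf·T⁴ with A_surf = A = 0.6180 m².
T⁴ = 411.3/(0.36·5.67×10⁻⁸·0.6180) = 3.260×10¹⁰ K⁴.

T ≈ 425 K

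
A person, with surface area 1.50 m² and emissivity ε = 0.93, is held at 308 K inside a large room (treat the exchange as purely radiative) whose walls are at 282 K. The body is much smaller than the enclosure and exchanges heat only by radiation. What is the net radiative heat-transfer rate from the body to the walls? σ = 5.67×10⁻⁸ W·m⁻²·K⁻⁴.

For a small grey body in a large enclosure: P_net = εσA(T_body⁴ − T_wall⁴).
A = 1.50 m²; T_body⁴ − T_wall⁴ = 8.999×10⁹ − 6.324×10⁹ = 2.675×10⁹ K⁴.
|P_net| = 0.93·5.67×10⁻⁸·1.500·2.675×10⁹.

P_net ≈ 212 W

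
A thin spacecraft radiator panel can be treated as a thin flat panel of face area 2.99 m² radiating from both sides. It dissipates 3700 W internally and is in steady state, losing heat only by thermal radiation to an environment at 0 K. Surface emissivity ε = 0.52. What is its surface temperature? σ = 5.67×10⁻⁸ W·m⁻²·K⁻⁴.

Steady state: internal power = radiated power, P = εσA T⁴.
Radiating area A = 2·2.99 = 5.980 m².
T⁴ = P/(εσA) = 3700/(0.52·5.67×10⁻⁸·5.980) = 2.099×10¹⁰ K⁴.
T = (2.099×10¹⁰)^(1/4).

T ≈ 381 K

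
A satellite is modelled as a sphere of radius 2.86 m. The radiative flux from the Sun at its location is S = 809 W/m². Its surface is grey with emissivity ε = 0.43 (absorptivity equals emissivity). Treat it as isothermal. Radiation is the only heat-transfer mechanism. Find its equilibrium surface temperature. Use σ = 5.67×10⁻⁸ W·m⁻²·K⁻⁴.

At equilibrium, absorbed power = emitted power.
Absorbing cross-section = πr² = 25.70 m²; emitting surface = 4πr² = 102.8 m² (ratio 4).
εS·A_cross = εσ·A_surf·T⁴  ⇒  T⁴ = S/(4σ)   (ε cancels).
T⁴ = 809/(4·5.67×10⁻⁸) = 3.567×10⁹ K⁴.
T = (3.567×10⁹)^(1/4).

T ≈ 244 K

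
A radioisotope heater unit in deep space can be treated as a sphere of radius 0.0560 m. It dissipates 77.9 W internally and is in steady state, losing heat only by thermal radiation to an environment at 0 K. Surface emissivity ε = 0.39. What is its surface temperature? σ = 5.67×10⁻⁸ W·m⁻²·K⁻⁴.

Steady state: internal power = radiated power, P = εσA T⁴.
Radiating area A = 4πr² = 0.03941 m².
T⁴ = P/(εσA) = 77.9/(0.39·5.67×10⁻⁸·0.03941) = 8.939×10¹⁰ K⁴.
T = (8.939×10¹⁰)^(1/4).

T ≈ 547 K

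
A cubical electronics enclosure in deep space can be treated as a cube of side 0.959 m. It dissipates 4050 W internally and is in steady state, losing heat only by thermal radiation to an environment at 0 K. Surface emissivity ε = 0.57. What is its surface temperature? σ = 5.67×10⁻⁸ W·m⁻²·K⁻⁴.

Steady state: internal power = radiated power, P = εσA T⁴.
Radiating area A = 6L² = 5.518 m².
T⁴ = P/(εσA) = 4050/(0.57·5.67×10⁻⁸·5.518) = 2.271×10¹⁰ K⁴.
T = (2.271×10¹⁰)^(1/4).

T ≈ 388 K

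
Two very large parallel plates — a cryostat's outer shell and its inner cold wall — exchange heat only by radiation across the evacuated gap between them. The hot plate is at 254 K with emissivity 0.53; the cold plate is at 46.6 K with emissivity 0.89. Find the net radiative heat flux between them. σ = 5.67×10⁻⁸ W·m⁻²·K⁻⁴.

For two infinite grey parallel plates, q = σ(T₁⁴ − T₂⁴)/(1/ε₁ + 1/ε₂ − 1).
T₁⁴ − T₂⁴ = 4.162×10⁹ − 4.716×10⁶ = 4.158×10⁹ K⁴.
1/ε₁ + 1/ε₂ − 1 = 1.887 + 1.124 − 1 = 2.010.
q = 5.67×10⁻⁸ × 4.158×10⁹ / 2.010.

q ≈ 117 W/m²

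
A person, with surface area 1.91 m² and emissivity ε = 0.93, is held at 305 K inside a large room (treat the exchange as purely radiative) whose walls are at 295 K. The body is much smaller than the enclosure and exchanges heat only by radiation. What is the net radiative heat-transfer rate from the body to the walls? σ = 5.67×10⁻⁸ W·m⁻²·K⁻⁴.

P_net ≈ 109 W

For a small grey body in a large enclosure: P_net = εσA(T_body⁴ − T_wall⁴).
A = 1.91 m²; T_body⁴ − T_wall⁴ = 8.654×10⁹ − 7.573×10⁹ = 1.080×10⁹ K⁴.
|P_net| = 0.93·5.67×10⁻⁸·1.910·1.080×10⁹.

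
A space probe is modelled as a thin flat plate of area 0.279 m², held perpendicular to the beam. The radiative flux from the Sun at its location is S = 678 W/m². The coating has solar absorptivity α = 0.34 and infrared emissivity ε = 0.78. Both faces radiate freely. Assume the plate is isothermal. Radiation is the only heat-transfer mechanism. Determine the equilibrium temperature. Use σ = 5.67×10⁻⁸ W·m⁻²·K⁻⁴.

At equilibrium, absorbed power = emitted power.
Absorbing cross-section = A = 0.2790 m²; emitting surface = 2A = 0.5580 m² (ratio 2).
αS·A_cross = εσ·A_surf·T⁴  ⇒  T⁴ = αS/(ε·2σ).
T⁴ = 0.340·678/(0.78·2·5.67×10⁻⁸) = 2.606×10⁹ K⁴.
T = (2.606×10⁹)^(1/4).

T ≈ 226 K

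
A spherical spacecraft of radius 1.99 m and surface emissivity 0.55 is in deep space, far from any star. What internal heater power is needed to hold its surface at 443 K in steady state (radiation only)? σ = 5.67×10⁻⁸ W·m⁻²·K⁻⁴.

P ≈ 59800 W

P = εσ·4πr²·T⁴.
4πr² = 49.76 m²; T⁴ = 3.851×10¹⁰ K⁴.
P = 0.55·5.67×10⁻⁸·49.76·3.851×10¹⁰.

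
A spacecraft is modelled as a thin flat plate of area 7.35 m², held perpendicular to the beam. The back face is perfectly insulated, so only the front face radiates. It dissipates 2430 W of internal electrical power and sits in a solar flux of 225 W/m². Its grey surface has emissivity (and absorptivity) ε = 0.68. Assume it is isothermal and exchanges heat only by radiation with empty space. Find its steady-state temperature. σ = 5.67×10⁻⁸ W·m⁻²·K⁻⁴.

At steady state, absorbed solar power + internal power = radiated power.
Absorbed: α·S·A_cross = 0.68·225·7.350 = 1125 W (cross-section A).
Total input = 1125 + 2430 = 3555 W.
Radiated: εσ·A_surf·T⁴ with A_surf = A = 7.350 m².
T⁴ = 3555/(0.68·5.67×10⁻⁸·7.350) = 1.254×10¹⁰ K⁴.

T ≈ 335 K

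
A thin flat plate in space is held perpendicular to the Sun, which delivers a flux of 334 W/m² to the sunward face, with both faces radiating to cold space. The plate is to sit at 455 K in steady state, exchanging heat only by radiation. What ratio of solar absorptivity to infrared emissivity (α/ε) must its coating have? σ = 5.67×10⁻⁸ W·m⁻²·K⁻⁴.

α/ε ≈ 14.6

Balance: αS·A = εσ·2A·T⁴ ⇒ α/ε = 2σT⁴/S.
α/ε = 2·5.67×10⁻⁸·(455)⁴/334 = 2·5.67×10⁻⁸·4.286×10¹⁰/334.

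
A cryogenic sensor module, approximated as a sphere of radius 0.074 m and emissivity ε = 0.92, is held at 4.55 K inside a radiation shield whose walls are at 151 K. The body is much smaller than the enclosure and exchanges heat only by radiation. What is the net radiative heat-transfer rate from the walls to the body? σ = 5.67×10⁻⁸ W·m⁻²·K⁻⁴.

P_net ≈ 1.87 W

For a small grey body in a large enclosure: P_net = εσA(T_body⁴ − T_wall⁴).
A = 4πr² = 0.06881 m²; T_body⁴ − T_wall⁴ = 428.6 − 5.199×10⁸ = -5.199×10⁸ K⁴.
|P_net| = 0.92·5.67×10⁻⁸·0.06881·5.199×10⁸.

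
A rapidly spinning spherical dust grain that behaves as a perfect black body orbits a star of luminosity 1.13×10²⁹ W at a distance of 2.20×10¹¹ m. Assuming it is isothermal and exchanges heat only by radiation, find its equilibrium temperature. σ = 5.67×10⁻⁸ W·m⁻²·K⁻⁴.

T ≈ 951 K

First find the stellar flux at distance d: S = L/(4πd²) = 1.13×10²⁹/(4π·(2.20×10¹¹)²) = 1.858×10⁵ W/m².
For an isothermal sphere, absorbed (1−a)S·πr² = emitted σ·4πr²·T⁴, so T⁴ = (1−a)S/(4σ).
T⁴ = 1.00·1.858×10⁵/(4·5.67×10⁻⁸) = 8.192×10¹¹ K⁴.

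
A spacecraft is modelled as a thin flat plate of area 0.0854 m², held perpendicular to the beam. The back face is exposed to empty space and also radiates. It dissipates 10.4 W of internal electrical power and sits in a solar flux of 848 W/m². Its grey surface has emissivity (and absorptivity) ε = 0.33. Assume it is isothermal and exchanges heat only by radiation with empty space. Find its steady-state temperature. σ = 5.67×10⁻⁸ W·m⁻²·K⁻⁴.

T ≈ 322 K

At steady state, absorbed solar power + internal power = radiated power.
Absorbed: α·S·A_cross = 0.33·848·0.08540 = 23.90 W (cross-section A).
Total input = 23.90 + 10.4 = 34.30 W.
Radiated: εσ·A_surf·T⁴ with A_surf = 2A = 0.1708 m².
T⁴ = 34.30/(0.33·5.67×10⁻⁸·0.1708) = 1.073×10¹⁰ K⁴.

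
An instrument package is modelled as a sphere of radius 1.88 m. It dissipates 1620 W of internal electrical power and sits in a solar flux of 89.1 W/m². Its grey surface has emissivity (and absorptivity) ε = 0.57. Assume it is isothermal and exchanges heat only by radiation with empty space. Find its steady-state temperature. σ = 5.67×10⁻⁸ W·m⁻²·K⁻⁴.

T ≈ 197 K

At steady state, absorbed solar power + internal power = radiated power.
Absorbed: α·S·A_cross = 0.57·89.1·11.10 = 563.9 W (cross-section πr²).
Total input = 563.9 + 1620 = 2184 W.
Radiated: εσ·A_surf·T⁴ with A_surf = 4πr² = 44.41 m².
T⁴ = 2184/(0.57·5.67×10⁻⁸·44.41) = 1.521×10⁹ K⁴.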